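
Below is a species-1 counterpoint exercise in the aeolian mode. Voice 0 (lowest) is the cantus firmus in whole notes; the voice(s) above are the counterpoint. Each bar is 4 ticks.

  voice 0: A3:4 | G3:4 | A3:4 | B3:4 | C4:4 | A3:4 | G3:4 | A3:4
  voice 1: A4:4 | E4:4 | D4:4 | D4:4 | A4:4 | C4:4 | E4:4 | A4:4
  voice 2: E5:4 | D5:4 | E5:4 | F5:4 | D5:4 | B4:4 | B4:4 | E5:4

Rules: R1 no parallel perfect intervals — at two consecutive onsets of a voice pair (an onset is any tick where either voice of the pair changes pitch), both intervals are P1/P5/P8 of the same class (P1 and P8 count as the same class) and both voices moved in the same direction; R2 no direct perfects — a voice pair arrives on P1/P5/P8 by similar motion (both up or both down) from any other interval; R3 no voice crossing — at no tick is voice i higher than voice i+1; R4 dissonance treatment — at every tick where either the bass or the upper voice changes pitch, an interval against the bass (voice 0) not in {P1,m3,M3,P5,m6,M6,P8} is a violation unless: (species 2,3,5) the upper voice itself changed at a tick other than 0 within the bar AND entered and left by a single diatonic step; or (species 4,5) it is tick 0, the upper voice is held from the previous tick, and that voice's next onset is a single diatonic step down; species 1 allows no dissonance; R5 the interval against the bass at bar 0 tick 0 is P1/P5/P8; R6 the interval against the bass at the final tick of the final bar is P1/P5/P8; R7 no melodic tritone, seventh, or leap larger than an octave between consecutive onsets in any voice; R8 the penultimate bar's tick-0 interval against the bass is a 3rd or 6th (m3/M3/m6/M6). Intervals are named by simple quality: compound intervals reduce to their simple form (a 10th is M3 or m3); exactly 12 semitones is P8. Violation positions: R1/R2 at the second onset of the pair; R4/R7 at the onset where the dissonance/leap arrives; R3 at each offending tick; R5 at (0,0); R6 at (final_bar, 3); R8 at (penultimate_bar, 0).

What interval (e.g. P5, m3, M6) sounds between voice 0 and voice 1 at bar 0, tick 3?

voice 0=A3 voice 1=A4 -> P8

P8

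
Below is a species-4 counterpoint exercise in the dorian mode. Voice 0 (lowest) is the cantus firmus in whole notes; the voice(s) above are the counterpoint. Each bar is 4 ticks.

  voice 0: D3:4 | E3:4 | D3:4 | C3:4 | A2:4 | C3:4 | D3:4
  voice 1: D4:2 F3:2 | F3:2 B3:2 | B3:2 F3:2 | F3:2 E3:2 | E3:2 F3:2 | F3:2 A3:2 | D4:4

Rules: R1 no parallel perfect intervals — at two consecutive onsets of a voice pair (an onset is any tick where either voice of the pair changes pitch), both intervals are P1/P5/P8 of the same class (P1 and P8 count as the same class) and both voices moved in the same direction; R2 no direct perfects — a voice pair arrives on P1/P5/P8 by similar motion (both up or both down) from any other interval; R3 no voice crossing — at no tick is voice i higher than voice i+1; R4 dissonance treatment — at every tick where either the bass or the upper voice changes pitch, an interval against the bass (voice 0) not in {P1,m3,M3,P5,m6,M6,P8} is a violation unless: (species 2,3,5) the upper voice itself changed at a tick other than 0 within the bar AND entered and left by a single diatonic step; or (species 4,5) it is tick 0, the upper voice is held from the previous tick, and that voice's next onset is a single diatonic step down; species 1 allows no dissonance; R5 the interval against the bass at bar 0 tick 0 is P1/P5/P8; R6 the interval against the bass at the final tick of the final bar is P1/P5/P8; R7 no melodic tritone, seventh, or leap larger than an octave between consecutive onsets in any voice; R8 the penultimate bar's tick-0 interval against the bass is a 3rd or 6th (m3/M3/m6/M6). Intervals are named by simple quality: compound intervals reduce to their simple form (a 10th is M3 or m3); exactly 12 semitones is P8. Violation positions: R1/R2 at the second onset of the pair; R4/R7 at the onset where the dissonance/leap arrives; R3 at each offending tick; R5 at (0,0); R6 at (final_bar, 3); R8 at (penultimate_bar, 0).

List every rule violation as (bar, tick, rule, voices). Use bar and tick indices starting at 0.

bar 0: v0=D3 v1=D4 downbeat P8
bar 1: v0=E3 v1=F3 downbeat m2
bar 2: v0=D3 v1=B3 downbeat M6
bar 3: v0=C3 v1=F3 downbeat P4
bar 4: v0=A2 v1=E3 downbeat P5
bar 5: v0=C3 v1=F3 downbeat P4
bar 6: v0=D3 v1=D4 downbeat P8
  -> R4 @ bar 1 tick 0 v(0, 1): E3/F3 m2 untreated
  -> R7 @ bar 1 tick 2 v(1,): F3->B3 leap 6st
  -> R7 @ bar 2 tick 2 v(1,): B3->F3 leap 6st
  -> R4 @ bar 5 tick 0 v(0, 1): C3/F3 P4 untreated
  -> R8 @ bar 5 tick 0 v(0, 1): penult P4 not 3rd/6th
  -> R2 @ bar 6 tick 0 v(0, 1): C3/A3 M6 -> D3/D4 P8 similar

(1, 0, R4, (0, 1))
(1, 2, R7, (1,))
(2, 2, R7, (1,))
(5, 0, R4, (0, 1))
(5, 0, R8, (0, 1))
(6, 0, R2, (0, 1))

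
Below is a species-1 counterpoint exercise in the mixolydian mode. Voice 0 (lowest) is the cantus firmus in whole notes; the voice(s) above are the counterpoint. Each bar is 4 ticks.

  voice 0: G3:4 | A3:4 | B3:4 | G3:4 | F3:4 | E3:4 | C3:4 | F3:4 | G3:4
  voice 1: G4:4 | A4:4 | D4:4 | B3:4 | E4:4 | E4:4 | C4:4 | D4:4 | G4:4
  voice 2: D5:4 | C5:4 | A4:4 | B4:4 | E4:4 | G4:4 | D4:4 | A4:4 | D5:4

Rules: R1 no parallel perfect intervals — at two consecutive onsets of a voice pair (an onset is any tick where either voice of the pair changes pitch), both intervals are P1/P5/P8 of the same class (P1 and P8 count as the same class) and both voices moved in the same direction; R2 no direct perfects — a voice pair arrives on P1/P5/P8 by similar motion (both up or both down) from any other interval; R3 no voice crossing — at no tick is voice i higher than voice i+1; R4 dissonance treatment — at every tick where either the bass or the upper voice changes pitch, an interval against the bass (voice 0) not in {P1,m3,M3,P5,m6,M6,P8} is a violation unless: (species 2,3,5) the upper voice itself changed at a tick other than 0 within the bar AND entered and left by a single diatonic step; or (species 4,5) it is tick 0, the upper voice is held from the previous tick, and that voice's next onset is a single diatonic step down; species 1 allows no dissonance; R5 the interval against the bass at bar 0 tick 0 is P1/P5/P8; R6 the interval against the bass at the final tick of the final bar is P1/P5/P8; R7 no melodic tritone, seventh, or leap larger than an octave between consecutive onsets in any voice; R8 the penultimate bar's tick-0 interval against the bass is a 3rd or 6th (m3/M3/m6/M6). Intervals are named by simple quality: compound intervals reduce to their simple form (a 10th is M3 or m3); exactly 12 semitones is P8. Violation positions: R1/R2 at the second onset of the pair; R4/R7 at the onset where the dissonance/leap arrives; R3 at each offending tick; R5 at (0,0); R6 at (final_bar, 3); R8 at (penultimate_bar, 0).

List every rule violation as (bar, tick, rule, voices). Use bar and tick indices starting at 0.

(1, 0, R1, (0, 1))
(2, 0, R2, (1, 2))
(2, 0, R4, (0, 2))
(4, 0, R4, (0, 1))
(4, 0, R4, (0, 2))
(6, 0, R1, (0, 1))
(6, 0, R4, (0, 2))
(7, 0, R2, (1, 2))
(8, 0, R1, (1, 2))
(8, 0, R2, (0, 1))
(8, 0, R2, (0, 2))

bar 0: v0=G3 v1=G4 v2=D5 downbeat P5
bar 1: v0=A3 v1=A4 v2=C5 downbeat m3
bar 2: v0=B3 v1=D4 v2=A4 downbeat m7
bar 3: v0=G3 v1=B3 v2=B4 downbeat M3
bar 4: v0=F3 v1=E4 v2=E4 downbeat M7
bar 5: v0=E3 v1=E4 v2=G4 downbeat m3
bar 6: v0=C3 v1=C4 v2=D4 downbeat M2
bar 7: v0=F3 v1=D4 v2=A4 downbeat M3
bar 8: v0=G3 v1=G4 v2=D5 downbeat P5
  -> R1 @ bar 1 tick 0 v(0, 1): G3/G4 P8 -> A3/A4 P8 similar
  -> R2 @ bar 2 tick 0 v(1, 2): A4/C5 m3 -> D4/A4 P5 similar
  -> R4 @ bar 2 tick 0 v(0, 2): B3/A4 m7 untreated
  -> R4 @ bar 4 tick 0 v(0, 1): F3/E4 M7 untreated
  -> R4 @ bar 4 tick 0 v(0, 2): F3/E4 M7 untreated
  -> R1 @ bar 6 tick 0 v(0, 1): E3/E4 P8 -> C3/C4 P8 similar
  -> R4 @ bar 6 tick 0 v(0, 2): C3/D4 M2 untreated
  -> R2 @ bar 7 tick 0 v(1, 2): C4/D4 M2 -> D4/A4 P5 similar
  -> R1 @ bar 8 tick 0 v(1, 2): D4/A4 P5 -> G4/D5 P5 similar
  -> R2 @ bar 8 tick 0 v(0, 1): F3/D4 M6 -> G3/G4 P8 similar
  -> R2 @ bar 8 tick 0 v(0, 2): F3/A4 M3 -> G3/D5 P5 similar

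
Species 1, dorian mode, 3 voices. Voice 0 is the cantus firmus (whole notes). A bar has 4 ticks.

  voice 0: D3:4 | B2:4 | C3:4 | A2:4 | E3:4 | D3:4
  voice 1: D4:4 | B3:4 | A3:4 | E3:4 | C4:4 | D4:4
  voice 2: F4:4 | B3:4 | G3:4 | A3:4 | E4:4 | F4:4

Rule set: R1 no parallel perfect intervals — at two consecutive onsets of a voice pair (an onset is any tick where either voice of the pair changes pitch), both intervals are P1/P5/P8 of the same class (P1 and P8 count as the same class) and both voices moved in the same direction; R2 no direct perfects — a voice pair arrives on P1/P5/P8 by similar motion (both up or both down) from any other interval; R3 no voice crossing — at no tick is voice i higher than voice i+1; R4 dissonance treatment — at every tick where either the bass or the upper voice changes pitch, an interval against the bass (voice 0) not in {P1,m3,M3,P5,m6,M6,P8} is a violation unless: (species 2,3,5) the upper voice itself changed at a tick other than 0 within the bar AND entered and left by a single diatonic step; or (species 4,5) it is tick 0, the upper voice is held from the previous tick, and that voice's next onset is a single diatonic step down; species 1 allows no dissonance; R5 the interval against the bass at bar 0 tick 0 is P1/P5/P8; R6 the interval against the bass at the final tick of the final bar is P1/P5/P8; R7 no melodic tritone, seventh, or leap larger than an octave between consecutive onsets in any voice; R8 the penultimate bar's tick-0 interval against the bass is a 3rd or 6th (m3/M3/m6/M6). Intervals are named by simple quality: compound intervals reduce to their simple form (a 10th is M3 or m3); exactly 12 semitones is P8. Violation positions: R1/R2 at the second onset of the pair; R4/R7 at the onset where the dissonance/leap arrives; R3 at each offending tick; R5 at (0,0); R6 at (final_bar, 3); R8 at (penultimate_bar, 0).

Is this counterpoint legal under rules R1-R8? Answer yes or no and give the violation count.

No (13 violations)

bar 0: v0=D3 v1=D4 v2=F4 (m3)
bar 1: v0=B2 v1=B3 v2=B3 (P8)
bar 2: v0=C3 v1=A3 v2=G3 (P5)
bar 3: v0=A2 v1=E3 v2=A3 (P8)
bar 4: v0=E3 v1=C4 v2=E4 (P8)
bar 5: v0=D3 v1=D4 v2=F4 (m3)
  R5 @ bar0.0: opens on m3
  R1 @ bar1.0: D3/D4 P8 -> B2/B3 P8 similar
  R2 @ bar1.0: D3/F4 m3 -> B2/B3 P8 similar
  R2 @ bar1.0: D4/F4 m3 -> B3/B3 P1 similar
  R7 @ bar1.0: F4->B3 leap 6st
  R3 @ bar2.0: A3 above G3
  R3 @ bar2.1: A3 above G3
  R3 @ bar2.2: A3 above G3
  R3 @ bar2.3: A3 above G3
  R2 @ bar3.0: C3/A3 M6 -> A2/E3 P5 similar
  R1 @ bar4.0: A2/A3 P8 -> E3/E4 P8 similar
  R8 @ bar4.0: penult P8 not 3rd/6th
  R6 @ bar5.3: closes on m3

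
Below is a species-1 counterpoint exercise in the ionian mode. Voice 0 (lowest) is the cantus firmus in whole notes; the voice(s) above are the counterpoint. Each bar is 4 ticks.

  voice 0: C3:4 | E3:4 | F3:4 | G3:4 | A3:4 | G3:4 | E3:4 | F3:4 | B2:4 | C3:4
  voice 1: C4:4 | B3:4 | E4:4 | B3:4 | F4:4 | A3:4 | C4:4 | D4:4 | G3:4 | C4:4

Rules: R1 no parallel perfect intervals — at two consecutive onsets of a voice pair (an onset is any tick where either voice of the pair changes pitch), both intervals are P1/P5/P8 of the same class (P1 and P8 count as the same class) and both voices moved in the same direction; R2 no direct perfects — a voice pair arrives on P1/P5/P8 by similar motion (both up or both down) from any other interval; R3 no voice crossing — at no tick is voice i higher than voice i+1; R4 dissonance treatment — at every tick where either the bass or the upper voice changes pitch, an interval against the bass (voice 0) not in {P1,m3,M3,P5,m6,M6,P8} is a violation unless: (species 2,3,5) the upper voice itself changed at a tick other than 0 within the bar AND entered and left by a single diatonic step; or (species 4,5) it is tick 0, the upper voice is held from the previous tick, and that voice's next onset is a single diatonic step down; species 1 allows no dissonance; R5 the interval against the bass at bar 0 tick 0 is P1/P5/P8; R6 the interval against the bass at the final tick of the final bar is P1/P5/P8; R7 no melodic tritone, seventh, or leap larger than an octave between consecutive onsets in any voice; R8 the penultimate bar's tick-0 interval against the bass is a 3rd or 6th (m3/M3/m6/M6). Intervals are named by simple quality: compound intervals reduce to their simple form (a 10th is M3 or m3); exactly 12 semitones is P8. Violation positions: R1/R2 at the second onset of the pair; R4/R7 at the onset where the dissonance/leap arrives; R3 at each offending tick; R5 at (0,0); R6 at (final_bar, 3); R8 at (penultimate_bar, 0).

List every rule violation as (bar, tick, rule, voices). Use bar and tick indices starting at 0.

(2, 0, R4, (0, 1))
(4, 0, R7, (1,))
(5, 0, R4, (0, 1))
(8, 0, R7, (0,))
(9, 0, R2, (0, 1))

bar 0: v0=C3 v1=C4 downbeat P8
bar 1: v0=E3 v1=B3 downbeat P5
bar 2: v0=F3 v1=E4 downbeat M7
bar 3: v0=G3 v1=B3 downbeat M3
bar 4: v0=A3 v1=F4 downbeat m6
bar 5: v0=G3 v1=A3 downbeat M2
bar 6: v0=E3 v1=C4 downbeat m6
bar 7: v0=F3 v1=D4 downbeat M6
bar 8: v0=B2 v1=G3 downbeat m6
bar 9: v0=C3 v1=C4 downbeat P8
  -> R4 @ bar 2 tick 0 v(0, 1): F3/E4 M7 untreated
  -> R7 @ bar 4 tick 0 v(1,): B3->F4 leap 6st
  -> R4 @ bar 5 tick 0 v(0, 1): G3/A3 M2 untreated
  -> R7 @ bar 8 tick 0 v(0,): F3->B2 leap 6st
  -> R2 @ bar 9 tick 0 v(0, 1): B2/G3 m6 -> C3/C4 P8 similar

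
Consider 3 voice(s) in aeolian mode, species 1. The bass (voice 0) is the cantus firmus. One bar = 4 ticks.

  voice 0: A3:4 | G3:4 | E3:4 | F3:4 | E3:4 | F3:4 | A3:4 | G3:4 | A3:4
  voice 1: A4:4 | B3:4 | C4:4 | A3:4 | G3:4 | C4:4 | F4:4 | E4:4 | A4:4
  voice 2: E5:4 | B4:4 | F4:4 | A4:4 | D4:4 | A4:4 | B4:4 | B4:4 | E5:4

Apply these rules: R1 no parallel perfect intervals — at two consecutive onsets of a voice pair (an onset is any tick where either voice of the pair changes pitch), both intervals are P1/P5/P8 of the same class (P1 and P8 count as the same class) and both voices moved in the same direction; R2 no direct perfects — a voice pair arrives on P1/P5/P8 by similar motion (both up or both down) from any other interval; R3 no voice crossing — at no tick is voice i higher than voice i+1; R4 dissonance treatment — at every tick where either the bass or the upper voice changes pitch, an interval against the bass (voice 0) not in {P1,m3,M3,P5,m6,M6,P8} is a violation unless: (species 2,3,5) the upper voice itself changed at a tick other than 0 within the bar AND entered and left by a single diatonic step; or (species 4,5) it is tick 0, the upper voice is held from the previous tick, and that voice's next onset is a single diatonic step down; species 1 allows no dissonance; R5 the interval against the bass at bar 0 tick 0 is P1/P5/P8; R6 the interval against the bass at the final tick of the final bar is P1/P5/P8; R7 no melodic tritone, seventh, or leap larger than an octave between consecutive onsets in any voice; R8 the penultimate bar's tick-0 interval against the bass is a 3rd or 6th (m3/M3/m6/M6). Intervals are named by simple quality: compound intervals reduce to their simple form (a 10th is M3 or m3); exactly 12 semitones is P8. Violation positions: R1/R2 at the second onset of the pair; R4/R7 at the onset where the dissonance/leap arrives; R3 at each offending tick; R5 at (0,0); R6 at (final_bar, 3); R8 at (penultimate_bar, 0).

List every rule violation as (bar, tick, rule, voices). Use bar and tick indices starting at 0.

bar 0: v0=A3 v1=A4 v2=E5 downbeat P5
bar 1: v0=G3 v1=B3 v2=B4 downbeat M3
bar 2: v0=E3 v1=C4 v2=F4 downbeat m2
bar 3: v0=F3 v1=A3 v2=A4 downbeat M3
bar 4: v0=E3 v1=G3 v2=D4 downbeat m7
bar 5: v0=F3 v1=C4 v2=A4 downbeat M3
bar 6: v0=A3 v1=F4 v2=B4 downbeat M2
bar 7: v0=G3 v1=E4 v2=B4 downbeat M3
bar 8: v0=A3 v1=A4 v2=E5 downbeat P5
  -> R2 @ bar 1 tick 0 v(1, 2): A4/E5 P5 -> B3/B4 P8 similar
  -> R7 @ bar 1 tick 0 v(1,): A4->B3 leap 10st
  -> R4 @ bar 2 tick 0 v(0, 2): E3/F4 m2 untreated
  -> R7 @ bar 2 tick 0 v(2,): B4->F4 leap 6st
  -> R2 @ bar 4 tick 0 v(1, 2): A3/A4 P8 -> G3/D4 P5 similar
  -> R4 @ bar 4 tick 0 v(0, 2): E3/D4 m7 untreated
  -> R2 @ bar 5 tick 0 v(0, 1): E3/G3 m3 -> F3/C4 P5 similar
  -> R4 @ bar 6 tick 0 v(0, 2): A3/B4 M2 untreated
  -> R1 @ bar 8 tick 0 v(1, 2): E4/B4 P5 -> A4/E5 P5 similar
  -> R2 @ bar 8 tick 0 v(0, 1): G3/E4 M6 -> A3/A4 P8 similar
  -> R2 @ bar 8 tick 0 v(0, 2): G3/B4 M3 -> A3/E5 P5 similar

(1, 0, R2, (1, 2))
(1, 0, R7, (1,))
(2, 0, R4, (0, 2))
(2, 0, R7, (2,))
(4, 0, R2, (1, 2))
(4, 0, R4, (0, 2))
(5, 0, R2, (0, 1))
(6, 0, R4, (0, 2))
(8, 0, R1, (1, 2))
(8, 0, R2, (0, 1))
(8, 0, R2, (0, 2))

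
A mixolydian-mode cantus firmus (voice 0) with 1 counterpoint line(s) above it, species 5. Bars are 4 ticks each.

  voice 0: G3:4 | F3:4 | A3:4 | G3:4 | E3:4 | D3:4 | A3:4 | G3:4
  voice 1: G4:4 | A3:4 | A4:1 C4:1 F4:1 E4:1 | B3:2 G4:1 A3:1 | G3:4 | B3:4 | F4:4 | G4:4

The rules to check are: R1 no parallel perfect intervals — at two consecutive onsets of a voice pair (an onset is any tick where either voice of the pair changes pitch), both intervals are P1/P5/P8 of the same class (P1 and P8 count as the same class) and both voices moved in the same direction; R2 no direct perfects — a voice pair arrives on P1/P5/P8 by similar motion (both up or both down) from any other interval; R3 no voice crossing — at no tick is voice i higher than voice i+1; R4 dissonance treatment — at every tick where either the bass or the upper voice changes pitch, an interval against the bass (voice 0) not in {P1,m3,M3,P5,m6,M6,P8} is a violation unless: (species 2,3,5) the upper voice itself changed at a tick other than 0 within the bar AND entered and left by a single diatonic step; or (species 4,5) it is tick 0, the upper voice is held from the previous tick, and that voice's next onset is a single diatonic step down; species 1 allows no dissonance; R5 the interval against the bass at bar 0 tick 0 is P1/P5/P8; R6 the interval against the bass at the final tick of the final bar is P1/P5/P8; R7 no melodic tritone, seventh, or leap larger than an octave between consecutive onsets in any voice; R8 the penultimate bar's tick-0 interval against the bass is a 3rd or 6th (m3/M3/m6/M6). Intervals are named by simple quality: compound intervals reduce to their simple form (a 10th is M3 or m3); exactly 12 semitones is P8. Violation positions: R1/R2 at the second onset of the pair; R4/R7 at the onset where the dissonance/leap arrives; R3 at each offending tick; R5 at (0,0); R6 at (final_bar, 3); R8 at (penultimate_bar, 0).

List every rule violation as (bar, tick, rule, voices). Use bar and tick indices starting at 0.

(1, 0, R7, (1,))
(2, 0, R2, (0, 1))
(3, 3, R4, (0, 1))
(3, 3, R7, (1,))
(6, 0, R7, (1,))

bar 0: v0=G3 v1=G4 downbeat P8
bar 1: v0=F3 v1=A3 downbeat M3
bar 2: v0=A3 v1=A4 downbeat P8
bar 3: v0=G3 v1=B3 downbeat M3
bar 4: v0=E3 v1=G3 downbeat m3
bar 5: v0=D3 v1=B3 downbeat M6
bar 6: v0=A3 v1=F4 downbeat m6
bar 7: v0=G3 v1=G4 downbeat P8
  -> R7 @ bar 1 tick 0 v(1,): G4->A3 leap 10st
  -> R2 @ bar 2 tick 0 v(0, 1): F3/A3 M3 -> A3/A4 P8 similar
  -> R4 @ bar 3 tick 3 v(0, 1): G3/A3 M2 untreated
  -> R7 @ bar 3 tick 3 v(1,): G4->A3 leap 10st
  -> R7 @ bar 6 tick 0 v(1,): B3->F4 leap 6st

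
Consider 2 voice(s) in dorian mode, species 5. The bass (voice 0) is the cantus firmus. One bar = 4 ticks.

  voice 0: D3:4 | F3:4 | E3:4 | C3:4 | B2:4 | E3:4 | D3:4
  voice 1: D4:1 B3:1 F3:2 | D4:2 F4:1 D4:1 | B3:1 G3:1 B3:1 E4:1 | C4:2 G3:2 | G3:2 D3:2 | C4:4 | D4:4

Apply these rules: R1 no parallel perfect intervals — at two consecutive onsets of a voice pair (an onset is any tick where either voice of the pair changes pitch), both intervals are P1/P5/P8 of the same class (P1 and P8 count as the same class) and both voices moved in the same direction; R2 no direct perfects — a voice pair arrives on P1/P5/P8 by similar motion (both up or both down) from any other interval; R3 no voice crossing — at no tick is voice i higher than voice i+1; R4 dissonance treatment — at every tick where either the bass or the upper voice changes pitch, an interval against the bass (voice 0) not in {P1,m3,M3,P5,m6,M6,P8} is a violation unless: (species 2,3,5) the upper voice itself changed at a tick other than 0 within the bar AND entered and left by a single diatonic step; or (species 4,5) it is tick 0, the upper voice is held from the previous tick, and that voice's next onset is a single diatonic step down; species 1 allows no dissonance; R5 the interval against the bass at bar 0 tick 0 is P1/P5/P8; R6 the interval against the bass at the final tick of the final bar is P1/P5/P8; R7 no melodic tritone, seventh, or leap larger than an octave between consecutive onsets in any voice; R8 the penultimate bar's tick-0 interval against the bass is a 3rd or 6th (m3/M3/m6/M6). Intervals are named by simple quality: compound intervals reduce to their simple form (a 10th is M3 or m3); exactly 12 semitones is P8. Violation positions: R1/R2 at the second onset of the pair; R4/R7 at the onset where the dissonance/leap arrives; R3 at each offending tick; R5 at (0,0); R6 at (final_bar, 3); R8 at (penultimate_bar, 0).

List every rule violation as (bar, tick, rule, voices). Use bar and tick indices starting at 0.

bar 0: v0=D3 v1=D4 downbeat P8
bar 1: v0=F3 v1=D4 downbeat M6
bar 2: v0=E3 v1=B3 downbeat P5
bar 3: v0=C3 v1=C4 downbeat P8
bar 4: v0=B2 v1=G3 downbeat m6
bar 5: v0=E3 v1=C4 downbeat m6
bar 6: v0=D3 v1=D4 downbeat P8
  -> R7 @ bar 0 tick 2 v(1,): B3->F3 leap 6st
  -> R2 @ bar 2 tick 0 v(0, 1): F3/D4 M6 -> E3/B3 P5 similar
  -> R1 @ bar 3 tick 0 v(0, 1): E3/E4 P8 -> C3/C4 P8 similar
  -> R7 @ bar 5 tick 0 v(1,): D3->C4 leap 10st

(0, 2, R7, (1,))
(2, 0, R2, (0, 1))
(3, 0, R1, (0, 1))
(5, 0, R7, (1,))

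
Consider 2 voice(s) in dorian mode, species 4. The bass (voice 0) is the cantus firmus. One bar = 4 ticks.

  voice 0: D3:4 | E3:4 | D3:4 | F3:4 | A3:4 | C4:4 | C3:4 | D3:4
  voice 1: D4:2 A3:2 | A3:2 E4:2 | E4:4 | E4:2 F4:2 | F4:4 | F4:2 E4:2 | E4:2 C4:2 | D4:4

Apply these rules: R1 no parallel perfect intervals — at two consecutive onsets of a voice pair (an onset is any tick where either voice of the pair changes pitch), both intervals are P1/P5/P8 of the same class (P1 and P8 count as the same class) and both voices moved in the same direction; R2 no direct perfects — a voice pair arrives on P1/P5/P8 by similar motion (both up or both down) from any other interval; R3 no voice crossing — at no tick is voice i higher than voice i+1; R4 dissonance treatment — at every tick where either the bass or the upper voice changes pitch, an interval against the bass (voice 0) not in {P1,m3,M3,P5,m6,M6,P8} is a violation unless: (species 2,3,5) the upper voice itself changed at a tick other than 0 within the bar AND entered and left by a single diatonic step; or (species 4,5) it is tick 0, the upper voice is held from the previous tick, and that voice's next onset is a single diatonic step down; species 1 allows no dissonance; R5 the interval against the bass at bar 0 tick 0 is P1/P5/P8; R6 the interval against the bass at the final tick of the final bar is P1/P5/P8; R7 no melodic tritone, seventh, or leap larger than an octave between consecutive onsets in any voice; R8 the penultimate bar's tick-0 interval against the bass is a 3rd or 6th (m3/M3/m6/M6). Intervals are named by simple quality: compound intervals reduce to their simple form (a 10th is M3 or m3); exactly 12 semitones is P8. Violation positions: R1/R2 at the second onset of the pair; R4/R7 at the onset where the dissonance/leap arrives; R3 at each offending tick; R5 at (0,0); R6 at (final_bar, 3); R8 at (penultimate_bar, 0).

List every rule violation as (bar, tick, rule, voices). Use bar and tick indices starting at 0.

bar 0: v0=D3 v1=D4 downbeat P8
bar 1: v0=E3 v1=A3 downbeat P4
bar 2: v0=D3 v1=E4 downbeat M2
bar 3: v0=F3 v1=E4 downbeat M7
bar 4: v0=A3 v1=F4 downbeat m6
bar 5: v0=C4 v1=F4 downbeat P4
bar 6: v0=C3 v1=E4 downbeat M3
bar 7: v0=D3 v1=D4 downbeat P8
  -> R4 @ bar 1 tick 0 v(0, 1): E3/A3 P4 untreated
  -> R4 @ bar 2 tick 0 v(0, 1): D3/E4 M2 untreated
  -> R4 @ bar 3 tick 0 v(0, 1): F3/E4 M7 untreated
  -> R1 @ bar 7 tick 0 v(0, 1): C3/C4 P8 -> D3/D4 P8 similar

(1, 0, R4, (0, 1))
(2, 0, R4, (0, 1))
(3, 0, R4, (0, 1))
(7, 0, R1, (0, 1))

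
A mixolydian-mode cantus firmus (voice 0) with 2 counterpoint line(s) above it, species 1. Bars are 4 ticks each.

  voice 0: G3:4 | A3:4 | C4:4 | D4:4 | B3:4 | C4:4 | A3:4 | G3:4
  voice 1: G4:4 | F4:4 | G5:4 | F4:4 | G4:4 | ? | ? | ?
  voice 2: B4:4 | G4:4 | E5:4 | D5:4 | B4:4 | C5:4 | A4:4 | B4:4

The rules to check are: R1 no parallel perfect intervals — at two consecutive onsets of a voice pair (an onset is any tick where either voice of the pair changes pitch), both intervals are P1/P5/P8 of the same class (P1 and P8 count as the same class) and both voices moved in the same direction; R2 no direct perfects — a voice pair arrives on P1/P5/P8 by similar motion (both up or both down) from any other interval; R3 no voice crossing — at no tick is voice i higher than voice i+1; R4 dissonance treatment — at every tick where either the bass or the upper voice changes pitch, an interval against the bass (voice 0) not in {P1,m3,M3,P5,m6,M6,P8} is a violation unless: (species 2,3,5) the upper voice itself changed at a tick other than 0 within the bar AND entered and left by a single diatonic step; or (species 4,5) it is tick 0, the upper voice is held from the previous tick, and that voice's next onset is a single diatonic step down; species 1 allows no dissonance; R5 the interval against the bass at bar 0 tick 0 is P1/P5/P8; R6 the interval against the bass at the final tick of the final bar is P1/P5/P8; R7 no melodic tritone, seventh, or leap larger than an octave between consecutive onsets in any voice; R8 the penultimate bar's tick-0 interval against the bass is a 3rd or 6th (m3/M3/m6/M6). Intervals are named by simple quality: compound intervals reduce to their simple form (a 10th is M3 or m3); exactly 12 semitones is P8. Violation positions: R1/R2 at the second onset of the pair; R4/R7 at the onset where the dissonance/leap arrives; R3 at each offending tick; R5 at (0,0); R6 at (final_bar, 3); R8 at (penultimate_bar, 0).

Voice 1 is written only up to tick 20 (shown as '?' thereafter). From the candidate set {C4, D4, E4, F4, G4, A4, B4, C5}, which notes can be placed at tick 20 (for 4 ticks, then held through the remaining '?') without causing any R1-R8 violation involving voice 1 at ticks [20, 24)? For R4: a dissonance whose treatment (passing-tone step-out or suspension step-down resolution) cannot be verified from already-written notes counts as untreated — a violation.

{A4, C4, E4, G4}

C4: legal
D4: violates R4
E4: legal
F4: violates R4
G4: legal
A4: legal
B4: violates R4
C5: violates R2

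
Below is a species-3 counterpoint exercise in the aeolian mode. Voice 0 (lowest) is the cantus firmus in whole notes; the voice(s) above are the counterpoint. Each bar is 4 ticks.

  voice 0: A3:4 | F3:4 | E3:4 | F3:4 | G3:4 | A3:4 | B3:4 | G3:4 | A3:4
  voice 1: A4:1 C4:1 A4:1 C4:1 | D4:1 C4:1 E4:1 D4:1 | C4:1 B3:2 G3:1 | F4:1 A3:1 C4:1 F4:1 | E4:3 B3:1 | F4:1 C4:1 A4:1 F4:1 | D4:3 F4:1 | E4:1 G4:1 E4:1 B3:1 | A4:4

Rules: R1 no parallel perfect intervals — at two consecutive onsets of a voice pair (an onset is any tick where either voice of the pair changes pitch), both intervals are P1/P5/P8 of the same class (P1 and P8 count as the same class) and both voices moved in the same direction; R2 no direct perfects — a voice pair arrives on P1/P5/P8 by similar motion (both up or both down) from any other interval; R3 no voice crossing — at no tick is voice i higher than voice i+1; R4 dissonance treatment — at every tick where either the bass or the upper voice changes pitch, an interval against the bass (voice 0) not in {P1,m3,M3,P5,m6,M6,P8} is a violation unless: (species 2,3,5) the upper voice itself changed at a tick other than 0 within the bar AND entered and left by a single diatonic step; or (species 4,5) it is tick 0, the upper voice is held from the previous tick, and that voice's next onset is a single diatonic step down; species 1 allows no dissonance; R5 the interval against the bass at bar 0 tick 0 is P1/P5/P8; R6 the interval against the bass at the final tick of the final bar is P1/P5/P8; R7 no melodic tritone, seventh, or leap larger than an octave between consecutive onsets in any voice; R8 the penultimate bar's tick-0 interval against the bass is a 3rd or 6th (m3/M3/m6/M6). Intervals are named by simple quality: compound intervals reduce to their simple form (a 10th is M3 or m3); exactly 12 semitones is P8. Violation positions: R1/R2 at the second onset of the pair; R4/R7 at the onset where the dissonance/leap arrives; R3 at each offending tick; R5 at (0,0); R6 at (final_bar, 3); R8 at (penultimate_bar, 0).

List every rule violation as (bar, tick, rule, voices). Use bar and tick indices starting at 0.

bar 0: v0=A3 v1=A4 downbeat P8
bar 1: v0=F3 v1=D4 downbeat M6
bar 2: v0=E3 v1=C4 downbeat m6
bar 3: v0=F3 v1=F4 downbeat P8
bar 4: v0=G3 v1=E4 downbeat M6
bar 5: v0=A3 v1=F4 downbeat m6
bar 6: v0=B3 v1=D4 downbeat m3
bar 7: v0=G3 v1=E4 downbeat M6
bar 8: v0=A3 v1=A4 downbeat P8
  -> R4 @ bar 1 tick 2 v(0, 1): F3/E4 M7 untreated
  -> R2 @ bar 3 tick 0 v(0, 1): E3/G3 m3 -> F3/F4 P8 similar
  -> R7 @ bar 3 tick 0 v(1,): G3->F4 leap 10st
  -> R7 @ bar 5 tick 0 v(1,): B3->F4 leap 6st
  -> R4 @ bar 6 tick 3 v(0, 1): B3/F4 TT untreated
  -> R2 @ bar 8 tick 0 v(0, 1): G3/B3 M3 -> A3/A4 P8 similar
  -> R7 @ bar 8 tick 0 v(1,): B3->A4 leap 10st

(1, 2, R4, (0, 1))
(3, 0, R2, (0, 1))
(3, 0, R7, (1,))
(5, 0, R7, (1,))
(6, 3, R4, (0, 1))
(8, 0, R2, (0, 1))
(8, 0, R7, (1,))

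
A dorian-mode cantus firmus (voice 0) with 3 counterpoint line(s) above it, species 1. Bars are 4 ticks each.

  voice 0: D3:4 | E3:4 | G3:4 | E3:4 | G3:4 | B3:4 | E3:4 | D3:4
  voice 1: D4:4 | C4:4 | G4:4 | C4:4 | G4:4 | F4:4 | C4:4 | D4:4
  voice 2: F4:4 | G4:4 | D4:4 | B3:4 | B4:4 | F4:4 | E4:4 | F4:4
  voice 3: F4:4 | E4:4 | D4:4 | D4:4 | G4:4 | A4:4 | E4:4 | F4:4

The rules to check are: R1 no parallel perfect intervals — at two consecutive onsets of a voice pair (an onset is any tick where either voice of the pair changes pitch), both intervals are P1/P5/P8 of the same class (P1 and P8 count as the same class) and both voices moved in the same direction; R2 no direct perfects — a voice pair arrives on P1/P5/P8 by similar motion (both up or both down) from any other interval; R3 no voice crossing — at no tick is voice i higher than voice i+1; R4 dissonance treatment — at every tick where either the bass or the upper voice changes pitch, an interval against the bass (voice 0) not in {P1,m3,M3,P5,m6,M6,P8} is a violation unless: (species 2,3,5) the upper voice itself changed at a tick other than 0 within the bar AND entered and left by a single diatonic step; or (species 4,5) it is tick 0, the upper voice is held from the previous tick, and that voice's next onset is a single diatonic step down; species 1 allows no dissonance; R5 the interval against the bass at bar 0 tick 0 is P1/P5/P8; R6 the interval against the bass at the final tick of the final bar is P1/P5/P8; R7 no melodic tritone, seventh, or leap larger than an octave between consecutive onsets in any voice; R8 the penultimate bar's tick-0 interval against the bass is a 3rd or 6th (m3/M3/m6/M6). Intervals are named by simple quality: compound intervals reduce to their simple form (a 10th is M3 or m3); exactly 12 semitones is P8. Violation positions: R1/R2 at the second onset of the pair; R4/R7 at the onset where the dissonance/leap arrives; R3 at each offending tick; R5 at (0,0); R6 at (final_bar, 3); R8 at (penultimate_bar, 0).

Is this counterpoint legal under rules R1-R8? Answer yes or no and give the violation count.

bar 0: v0=D3 v1=D4 v2=F4 v3=F4 (m3)
bar 1: v0=E3 v1=C4 v2=G4 v3=E4 (P8)
bar 2: v0=G3 v1=G4 v2=D4 v3=D4 (P5)
bar 3: v0=E3 v1=C4 v2=B3 v3=D4 (m7)
bar 4: v0=G3 v1=G4 v2=B4 v3=G4 (P8)
bar 5: v0=B3 v1=F4 v2=F4 v3=A4 (m7)
bar 6: v0=E3 v1=C4 v2=E4 v3=E4 (P8)
bar 7: v0=D3 v1=D4 v2=F4 v3=F4 (m3)
  R5 @ bar0.0: opens on m3
  R5 @ bar0.0: opens on m3
  R3 @ bar1.0: G4 above E4
  R3 @ bar1.1: G4 above E4
  R3 @ bar1.2: G4 above E4
  R3 @ bar1.3: G4 above E4
  R2 @ bar2.0: E3/C4 m6 -> G3/G4 P8 similar
  R2 @ bar2.0: G4/E4 m3 -> D4/D4 P1 similar
  R3 @ bar2.0: G4 above D4
  R3 @ bar2.1: G4 above D4
  R3 @ bar2.2: G4 above D4
  R3 @ bar2.3: G4 above D4
  R1 @ bar3.0: G3/D4 P5 -> E3/B3 P5 similar
  R3 @ bar3.0: C4 above B3
  R4 @ bar3.0: E3/D4 m7 untreated
  R3 @ bar3.1: C4 above B3
  R3 @ bar3.2: C4 above B3
  R3 @ bar3.3: C4 above B3
  R2 @ bar4.0: E3/C4 m6 -> G3/G4 P8 similar
  R2 @ bar4.0: E3/D4 m7 -> G3/G4 P8 similar
  R2 @ bar4.0: C4/D4 M2 -> G4/G4 P1 similar
  R3 @ bar4.0: B4 above G4
  R3 @ bar4.1: B4 above G4
  R3 @ bar4.2: B4 above G4
  R3 @ bar4.3: B4 above G4
  R2 @ bar5.0: G4/B4 M3 -> F4/F4 P1 similar
  R4 @ bar5.0: B3/F4 TT untreated
  R4 @ bar5.0: B3/F4 TT untreated
  R4 @ bar5.0: B3/A4 m7 untreated
  R7 @ bar5.0: B4->F4 leap 6st
  R2 @ bar6.0: B3/F4 TT -> E3/E4 P8 similar
  R2 @ bar6.0: B3/A4 m7 -> E3/E4 P8 similar
  R2 @ bar6.0: F4/A4 M3 -> E4/E4 P1 similar
  R8 @ bar6.0: penult P8 not 3rd/6th
  R8 @ bar6.0: penult P8 not 3rd/6th
  R1 @ bar7.0: E4/E4 P1 -> F4/F4 P1 similar
  R6 @ bar7.3: closes on m3
  R6 @ bar7.3: closes on m3

No (38 violations)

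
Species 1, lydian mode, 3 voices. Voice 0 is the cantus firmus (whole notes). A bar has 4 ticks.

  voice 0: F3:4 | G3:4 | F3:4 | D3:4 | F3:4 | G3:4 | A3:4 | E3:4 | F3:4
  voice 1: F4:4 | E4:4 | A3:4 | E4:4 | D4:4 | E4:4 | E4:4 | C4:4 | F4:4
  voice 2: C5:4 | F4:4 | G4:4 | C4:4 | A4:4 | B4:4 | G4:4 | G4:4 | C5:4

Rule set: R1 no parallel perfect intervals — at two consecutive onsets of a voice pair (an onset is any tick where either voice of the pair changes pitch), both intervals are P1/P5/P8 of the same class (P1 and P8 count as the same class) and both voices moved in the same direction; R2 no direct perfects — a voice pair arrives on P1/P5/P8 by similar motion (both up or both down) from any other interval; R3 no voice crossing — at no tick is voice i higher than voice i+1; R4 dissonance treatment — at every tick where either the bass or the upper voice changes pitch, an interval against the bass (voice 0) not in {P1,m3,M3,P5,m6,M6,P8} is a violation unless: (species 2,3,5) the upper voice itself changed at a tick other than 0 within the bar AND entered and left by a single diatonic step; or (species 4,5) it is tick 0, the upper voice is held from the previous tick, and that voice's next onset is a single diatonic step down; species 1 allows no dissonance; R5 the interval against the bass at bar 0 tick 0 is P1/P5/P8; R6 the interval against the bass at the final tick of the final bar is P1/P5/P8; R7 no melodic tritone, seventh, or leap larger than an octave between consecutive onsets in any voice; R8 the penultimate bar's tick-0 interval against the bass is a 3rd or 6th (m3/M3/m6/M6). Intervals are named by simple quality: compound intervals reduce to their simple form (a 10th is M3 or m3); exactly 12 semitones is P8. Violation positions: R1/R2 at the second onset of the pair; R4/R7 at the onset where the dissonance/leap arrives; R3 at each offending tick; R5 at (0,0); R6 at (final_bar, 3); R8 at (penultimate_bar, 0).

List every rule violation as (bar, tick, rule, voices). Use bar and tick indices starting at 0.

bar 0: v0=F3 v1=F4 v2=C5 downbeat P5
bar 1: v0=G3 v1=E4 v2=F4 downbeat m7
bar 2: v0=F3 v1=A3 v2=G4 downbeat M2
bar 3: v0=D3 v1=E4 v2=C4 downbeat m7
bar 4: v0=F3 v1=D4 v2=A4 downbeat M3
bar 5: v0=G3 v1=E4 v2=B4 downbeat M3
bar 6: v0=A3 v1=E4 v2=G4 downbeat m7
bar 7: v0=E3 v1=C4 v2=G4 downbeat m3
bar 8: v0=F3 v1=F4 v2=C5 downbeat P5
  -> R4 @ bar 1 tick 0 v(0, 2): G3/F4 m7 untreated
  -> R4 @ bar 2 tick 0 v(0, 2): F3/G4 M2 untreated
  -> R3 @ bar 3 tick 0 v(1, 2): E4 above C4
  -> R4 @ bar 3 tick 0 v(0, 1): D3/E4 M2 untreated
  -> R4 @ bar 3 tick 0 v(0, 2): D3/C4 m7 untreated
  -> R3 @ bar 3 tick 1 v(1, 2): E4 above C4
  -> R3 @ bar 3 tick 2 v(1, 2): E4 above C4
  -> R3 @ bar 3 tick 3 v(1, 2): E4 above C4
  -> R1 @ bar 5 tick 0 v(1, 2): D4/A4 P5 -> E4/B4 P5 similar
  -> R4 @ bar 6 tick 0 v(0, 2): A3/G4 m7 untreated
  -> R1 @ bar 8 tick 0 v(1, 2): C4/G4 P5 -> F4/C5 P5 similar
  -> R2 @ bar 8 tick 0 v(0, 1): E3/C4 m6 -> F3/F4 P8 similar
  -> R2 @ bar 8 tick 0 v(0, 2): E3/G4 m3 -> F3/C5 P5 similar

(1, 0, R4, (0, 2))
(2, 0, R4, (0, 2))
(3, 0, R3, (1, 2))
(3, 0, R4, (0, 1))
(3, 0, R4, (0, 2))
(3, 1, R3, (1, 2))
(3, 2, R3, (1, 2))
(3, 3, R3, (1, 2))
(5, 0, R1, (1, 2))
(6, 0, R4, (0, 2))
(8, 0, R1, (1, 2))
(8, 0, R2, (0, 1))
(8, 0, R2, (0, 2))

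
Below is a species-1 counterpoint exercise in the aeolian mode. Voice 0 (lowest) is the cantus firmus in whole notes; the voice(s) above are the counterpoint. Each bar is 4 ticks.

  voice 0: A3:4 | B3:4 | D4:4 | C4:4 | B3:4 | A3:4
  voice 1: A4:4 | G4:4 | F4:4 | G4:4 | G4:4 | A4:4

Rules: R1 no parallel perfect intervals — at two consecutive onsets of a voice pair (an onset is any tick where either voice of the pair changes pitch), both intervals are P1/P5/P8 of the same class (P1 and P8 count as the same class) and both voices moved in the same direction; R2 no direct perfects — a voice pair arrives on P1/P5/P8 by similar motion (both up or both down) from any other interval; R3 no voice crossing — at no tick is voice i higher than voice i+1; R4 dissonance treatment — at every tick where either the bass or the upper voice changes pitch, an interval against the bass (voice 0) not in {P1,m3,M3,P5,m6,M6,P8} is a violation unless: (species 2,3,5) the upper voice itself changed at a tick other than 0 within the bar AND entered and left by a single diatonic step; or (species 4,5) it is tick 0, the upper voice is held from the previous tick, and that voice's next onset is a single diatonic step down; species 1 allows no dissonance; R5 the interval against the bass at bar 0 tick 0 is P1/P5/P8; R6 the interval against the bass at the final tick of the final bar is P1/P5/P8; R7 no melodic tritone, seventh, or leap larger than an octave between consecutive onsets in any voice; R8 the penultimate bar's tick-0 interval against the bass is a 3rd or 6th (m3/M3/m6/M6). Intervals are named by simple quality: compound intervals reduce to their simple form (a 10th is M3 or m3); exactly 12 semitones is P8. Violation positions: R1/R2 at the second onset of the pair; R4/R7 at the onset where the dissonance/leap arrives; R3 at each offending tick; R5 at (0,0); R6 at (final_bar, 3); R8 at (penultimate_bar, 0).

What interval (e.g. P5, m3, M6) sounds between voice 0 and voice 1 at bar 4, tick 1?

m6

voice 0=B3 voice 1=G4 -> m6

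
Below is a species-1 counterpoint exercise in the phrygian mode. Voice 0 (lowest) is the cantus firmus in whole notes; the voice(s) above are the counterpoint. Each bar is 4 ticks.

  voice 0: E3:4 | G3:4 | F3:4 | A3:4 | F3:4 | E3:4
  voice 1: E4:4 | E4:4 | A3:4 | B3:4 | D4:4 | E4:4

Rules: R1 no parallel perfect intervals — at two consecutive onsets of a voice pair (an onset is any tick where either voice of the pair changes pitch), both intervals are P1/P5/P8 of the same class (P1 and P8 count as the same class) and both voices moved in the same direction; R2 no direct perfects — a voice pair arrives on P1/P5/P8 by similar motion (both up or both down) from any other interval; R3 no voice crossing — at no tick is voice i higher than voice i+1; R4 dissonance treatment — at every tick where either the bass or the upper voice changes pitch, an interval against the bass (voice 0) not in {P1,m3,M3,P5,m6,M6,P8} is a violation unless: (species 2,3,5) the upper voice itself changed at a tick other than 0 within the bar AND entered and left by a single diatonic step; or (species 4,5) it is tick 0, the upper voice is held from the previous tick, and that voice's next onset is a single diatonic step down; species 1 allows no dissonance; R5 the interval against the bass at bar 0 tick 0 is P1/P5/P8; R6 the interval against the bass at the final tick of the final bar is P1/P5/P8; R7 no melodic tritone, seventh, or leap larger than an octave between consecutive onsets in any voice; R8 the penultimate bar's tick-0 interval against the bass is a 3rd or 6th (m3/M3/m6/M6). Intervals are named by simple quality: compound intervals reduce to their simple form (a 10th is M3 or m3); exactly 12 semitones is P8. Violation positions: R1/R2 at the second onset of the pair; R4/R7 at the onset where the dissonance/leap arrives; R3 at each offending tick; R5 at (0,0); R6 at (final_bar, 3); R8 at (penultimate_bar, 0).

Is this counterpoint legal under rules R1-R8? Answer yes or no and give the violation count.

No (1 violations)

bar 0: v0=E3 v1=E4 (P8)
bar 1: v0=G3 v1=E4 (M6)
bar 2: v0=F3 v1=A3 (M3)
bar 3: v0=A3 v1=B3 (M2)
bar 4: v0=F3 v1=D4 (M6)
bar 5: v0=E3 v1=E4 (P8)
  R4 @ bar3.0: A3/B3 M2 untreated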